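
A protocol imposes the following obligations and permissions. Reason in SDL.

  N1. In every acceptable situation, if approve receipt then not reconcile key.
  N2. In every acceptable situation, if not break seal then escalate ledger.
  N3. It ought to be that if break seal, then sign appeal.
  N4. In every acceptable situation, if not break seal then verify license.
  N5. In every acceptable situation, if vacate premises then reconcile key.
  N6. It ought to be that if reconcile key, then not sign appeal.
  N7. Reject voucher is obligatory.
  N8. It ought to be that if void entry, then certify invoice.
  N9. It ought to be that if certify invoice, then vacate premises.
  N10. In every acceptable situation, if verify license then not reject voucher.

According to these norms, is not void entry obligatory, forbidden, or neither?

Premise 7 states O(reject_voucher) outright.
The contrapositive of premise 10 (O(verify_license → ¬reject_voucher)) is O(reject_voucher → ¬verify_license), and O(reject_voucher) is already established, so O(¬verify_license).
Premise 4 is O(¬break_seal → verify_license); contrapositively O(¬verify_license → break_seal). Since O(¬verify_license) holds, K gives O(break_seal).
Applying K to premise 3 (O(break_seal → sign_appeal)) and O(break_seal) yields O(sign_appeal).
Premise 6 is O(reconcile_key → ¬sign_appeal); contrapositively O(sign_appeal → ¬reconcile_key). Since O(sign_appeal) holds, K gives O(¬reconcile_key).
Premise 5, O(vacate_premises → reconcile_key), contraposes to O(¬reconcile_key → ¬vacate_premises); with O(¬reconcile_key) we get O(¬vacate_premises).
The contrapositive of premise 9 (O(certify_invoice → vacate_premises)) is O(¬vacate_premises → ¬certify_invoice), and O(¬vacate_premises) is already established, so O(¬certify_invoice).
Premise 8, O(void_entry → certify_invoice), contraposes to O(¬certify_invoice → ¬void_entry); with O(¬certify_invoice) we get O(¬void_entry).
Premises 1, 2 do not contribute to this derivation.
Hence ¬void_entry is obligatory.

Obligatory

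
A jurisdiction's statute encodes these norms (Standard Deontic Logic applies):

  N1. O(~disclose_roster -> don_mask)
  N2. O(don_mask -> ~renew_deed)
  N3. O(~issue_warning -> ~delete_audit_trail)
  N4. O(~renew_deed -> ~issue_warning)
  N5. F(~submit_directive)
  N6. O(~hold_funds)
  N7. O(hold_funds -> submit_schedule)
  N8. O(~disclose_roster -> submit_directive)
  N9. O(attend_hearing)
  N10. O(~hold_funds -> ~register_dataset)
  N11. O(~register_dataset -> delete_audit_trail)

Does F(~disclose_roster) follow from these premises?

Yes

Premise 6 states O(~hold_funds) outright.
With premise 10, O(~hold_funds -> ~register_dataset), the K-axiom yields O(~register_dataset).
Applying K to premise 11 (O(~register_dataset -> delete_audit_trail)) and O(~register_dataset) yields O(delete_audit_trail).
The contrapositive of premise 3 (O(~issue_warning -> ~delete_audit_trail)) is O(delete_audit_trail -> issue_warning), and O(delete_audit_trail) is already established, so O(issue_warning).
Premise 4 is O(~renew_deed -> ~issue_warning); contrapositively O(issue_warning -> renew_deed). Since O(issue_warning) holds, K gives O(renew_deed).
The contrapositive of premise 2 (O(don_mask -> ~renew_deed)) is O(renew_deed -> ~don_mask), and O(renew_deed) is already established, so O(~don_mask).
The contrapositive of premise 1 (O(~disclose_roster -> don_mask)) is O(~don_mask -> disclose_roster), and O(~don_mask) is already established, so O(disclose_roster).
Premises 5, 7, 8, 9 do not contribute to this derivation.
So O(disclose_roster) holds, i.e. F(~disclose_roster). The claim follows.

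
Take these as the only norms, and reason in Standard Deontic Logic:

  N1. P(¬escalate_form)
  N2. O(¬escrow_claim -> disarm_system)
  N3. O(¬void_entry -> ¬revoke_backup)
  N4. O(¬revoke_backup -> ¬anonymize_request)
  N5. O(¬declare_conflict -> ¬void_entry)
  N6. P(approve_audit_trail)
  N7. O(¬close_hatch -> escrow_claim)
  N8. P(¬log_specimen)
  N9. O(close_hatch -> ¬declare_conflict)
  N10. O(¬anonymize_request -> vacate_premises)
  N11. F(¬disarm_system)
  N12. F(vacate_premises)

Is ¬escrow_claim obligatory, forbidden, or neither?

F(vacate_premises) at premise 12 means O(¬vacate_premises).
Premise 10 is O(¬anonymize_request -> vacate_premises); contrapositively O(¬vacate_premises -> anonymize_request). Since O(¬vacate_premises) holds, K gives O(anonymize_request).
Premise 4, O(¬revoke_backup -> ¬anonymize_request), contraposes to O(anonymize_request -> revoke_backup); with O(anonymize_request) we get O(revoke_backup).
The contrapositive of premise 3 (O(¬void_entry -> ¬revoke_backup)) is O(revoke_backup -> void_entry), and O(revoke_backup) is already established, so O(void_entry).
Premise 5 is O(¬declare_conflict -> ¬void_entry); contrapositively O(void_entry -> declare_conflict). Since O(void_entry) holds, K gives O(declare_conflict).
The contrapositive of premise 9 (O(close_hatch -> ¬declare_conflict)) is O(declare_conflict -> ¬close_hatch), and O(declare_conflict) is already established, so O(¬close_hatch).
Premise 7 is O(¬close_hatch -> escrow_claim); since O(¬close_hatch), deontic closure gives O(escrow_claim).
Premises 1, 2, 6, 8, 11 do not contribute to this derivation.
Thus O(escrow_claim), which is F(¬escrow_claim): ¬escrow_claim is forbidden.

Forbidden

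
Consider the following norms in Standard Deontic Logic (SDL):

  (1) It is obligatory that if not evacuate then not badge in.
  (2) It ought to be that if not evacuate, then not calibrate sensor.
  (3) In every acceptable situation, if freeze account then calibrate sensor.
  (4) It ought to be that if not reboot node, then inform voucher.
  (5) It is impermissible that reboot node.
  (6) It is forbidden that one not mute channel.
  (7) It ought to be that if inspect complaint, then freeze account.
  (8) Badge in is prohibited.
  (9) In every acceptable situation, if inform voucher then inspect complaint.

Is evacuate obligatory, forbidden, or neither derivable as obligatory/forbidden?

Obligatory

Premise 5 is F(reboot_node), i.e. O(¬reboot_node).
With premise 4, O(¬reboot_node → inform_voucher), the K-axiom yields O(inform_voucher).
Premise 9 is O(inform_voucher → inspect_complaint); since O(inform_voucher), deontic closure gives O(inspect_complaint).
With premise 7, O(inspect_complaint → freeze_account), the K-axiom yields O(freeze_account).
Premise 3 is O(freeze_account → calibrate_sensor); since O(freeze_account), deontic closure gives O(calibrate_sensor).
The contrapositive of premise 2 (O(¬evacuate → ¬calibrate_sensor)) is O(calibrate_sensor → evacuate), and O(calibrate_sensor) is already established, so O(evacuate).
Premises 1, 6, 8 do not contribute to this derivation.
Hence evacuate is obligatory.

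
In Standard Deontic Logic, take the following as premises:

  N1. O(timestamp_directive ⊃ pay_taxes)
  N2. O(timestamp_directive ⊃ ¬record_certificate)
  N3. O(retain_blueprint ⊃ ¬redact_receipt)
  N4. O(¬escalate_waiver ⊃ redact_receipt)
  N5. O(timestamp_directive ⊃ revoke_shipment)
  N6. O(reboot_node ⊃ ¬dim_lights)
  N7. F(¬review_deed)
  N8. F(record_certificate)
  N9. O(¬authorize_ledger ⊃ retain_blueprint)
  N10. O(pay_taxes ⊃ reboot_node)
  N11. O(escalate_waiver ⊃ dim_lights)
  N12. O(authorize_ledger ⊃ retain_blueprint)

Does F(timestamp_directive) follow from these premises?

By case analysis on ¬authorize_ledger: premise 9 gives O(¬authorize_ledger ⊃ retain_blueprint) and premise 12 gives O(authorize_ledger ⊃ retain_blueprint), so O(retain_blueprint) either way.
Premise 3 is O(retain_blueprint ⊃ ¬redact_receipt); since O(retain_blueprint), deontic closure gives O(¬redact_receipt).
Premise 4 is O(¬escalate_waiver ⊃ redact_receipt); contrapositively O(¬redact_receipt ⊃ escalate_waiver). Since O(¬redact_receipt) holds, K gives O(escalate_waiver).
Premise 11 is O(escalate_waiver ⊃ dim_lights); since O(escalate_waiver), deontic closure gives O(dim_lights).
Premise 6, O(reboot_node ⊃ ¬dim_lights), contraposes to O(dim_lights ⊃ ¬reboot_node); with O(dim_lights) we get O(¬reboot_node).
Premise 10, O(pay_taxes ⊃ reboot_node), contraposes to O(¬reboot_node ⊃ ¬pay_taxes); with O(¬reboot_node) we get O(¬pay_taxes).
The contrapositive of premise 1 (O(timestamp_directive ⊃ pay_taxes)) is O(¬pay_taxes ⊃ ¬timestamp_directive), and O(¬pay_taxes) is already established, so O(¬timestamp_directive).
Premises 2, 5, 7, 8 do not contribute to this derivation.
So O(¬timestamp_directive) holds, i.e. F(timestamp_directive). The claim follows.

Yes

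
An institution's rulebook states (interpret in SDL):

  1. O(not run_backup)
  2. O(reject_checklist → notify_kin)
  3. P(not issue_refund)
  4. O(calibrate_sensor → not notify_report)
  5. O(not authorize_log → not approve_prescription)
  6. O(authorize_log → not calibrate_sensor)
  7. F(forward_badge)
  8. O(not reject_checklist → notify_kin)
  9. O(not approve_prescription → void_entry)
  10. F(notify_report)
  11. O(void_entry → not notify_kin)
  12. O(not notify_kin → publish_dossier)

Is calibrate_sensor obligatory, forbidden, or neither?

Forbidden

Premises 8 and 2 are O(not reject_checklist → notify_kin) and O(reject_checklist → notify_kin); every ideal world satisfies not reject_checklist or reject_checklist, so in either case notify_kin holds — hence O(notify_kin).
Premise 11, O(void_entry → not notify_kin), contraposes to O(notify_kin → not void_entry); with O(notify_kin) we get O(not void_entry).
Premise 9, O(not approve_prescription → void_entry), contraposes to O(not void_entry → approve_prescription); with O(not void_entry) we get O(approve_prescription).
Premise 5 is O(not authorize_log → not approve_prescription); contrapositively O(approve_prescription → authorize_log). Since O(approve_prescription) holds, K gives O(authorize_log).
Applying K to premise 6 (O(authorize_log → not calibrate_sensor)) and O(authorize_log) yields O(not calibrate_sensor).
Premises 1, 3, 4, 7, 10, 12 do not contribute to this derivation.
Thus O(not calibrate_sensor), which is F(calibrate_sensor): calibrate_sensor is forbidden.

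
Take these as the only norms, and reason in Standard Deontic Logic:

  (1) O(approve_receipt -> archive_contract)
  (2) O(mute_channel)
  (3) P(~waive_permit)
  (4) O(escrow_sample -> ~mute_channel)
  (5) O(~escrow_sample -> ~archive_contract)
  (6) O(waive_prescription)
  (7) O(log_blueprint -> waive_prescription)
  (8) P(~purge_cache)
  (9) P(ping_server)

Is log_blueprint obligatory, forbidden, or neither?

Premise 7 is O(log_blueprint -> waive_prescription); even if O(waive_prescription) held, inferring O(log_blueprint) would be affirming the consequent — invalid.
No premise or chain of K-axiom applications forces O(log_blueprint), and none forces O(~log_blueprint). So log_blueprint is neither obligatory nor forbidden under these norms.

Neither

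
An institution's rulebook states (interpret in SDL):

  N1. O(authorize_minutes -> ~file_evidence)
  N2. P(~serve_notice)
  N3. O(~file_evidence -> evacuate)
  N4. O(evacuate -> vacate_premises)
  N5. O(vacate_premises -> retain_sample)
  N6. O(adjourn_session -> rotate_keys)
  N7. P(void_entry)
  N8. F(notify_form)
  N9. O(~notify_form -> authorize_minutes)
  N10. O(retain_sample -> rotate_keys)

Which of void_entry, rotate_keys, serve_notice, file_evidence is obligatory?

Premise 8, F(notify_form), is equivalent to O(~notify_form).
With premise 9, O(~notify_form -> authorize_minutes), the K-axiom yields O(authorize_minutes).
With premise 1, O(authorize_minutes -> ~file_evidence), the K-axiom yields O(~file_evidence).
From O(~file_evidence) and premise 3, O(~file_evidence -> evacuate), we obtain O(evacuate).
From O(evacuate) and premise 4, O(evacuate -> vacate_premises), we obtain O(vacate_premises).
With premise 5, O(vacate_premises -> retain_sample), the K-axiom yields O(retain_sample).
From O(retain_sample) and premise 10, O(retain_sample -> rotate_keys), we obtain O(rotate_keys).
So O(rotate_keys) holds — rotate_keys is obligatory. None of the other listed options is made obligatory by any chain of premises.

rotate_keys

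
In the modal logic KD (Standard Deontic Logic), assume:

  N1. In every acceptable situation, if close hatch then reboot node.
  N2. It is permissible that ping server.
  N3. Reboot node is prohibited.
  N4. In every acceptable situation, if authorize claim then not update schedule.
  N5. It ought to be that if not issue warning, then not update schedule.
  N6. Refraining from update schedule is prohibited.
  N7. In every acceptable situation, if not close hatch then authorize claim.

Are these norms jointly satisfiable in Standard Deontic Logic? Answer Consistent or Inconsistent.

Premise 3, F(reboot_node), is equivalent to O(¬reboot_node).
Premise 1 is O(close_hatch → reboot_node); contrapositively O(¬reboot_node → ¬close_hatch). Since O(¬reboot_node) holds, K gives O(¬close_hatch).
Applying K to premise 7 (O(¬close_hatch → authorize_claim)) and O(¬close_hatch) yields O(authorize_claim).
With premise 4, O(authorize_claim → ¬update_schedule), the K-axiom yields O(¬update_schedule).
However, F(¬update_schedule) at premise 6 amounts to O(update_schedule).
We now have both O(¬update_schedule) and O(update_schedule) — update_schedule is simultaneously obligatory and forbidden, violating the D-axiom.

Inconsistent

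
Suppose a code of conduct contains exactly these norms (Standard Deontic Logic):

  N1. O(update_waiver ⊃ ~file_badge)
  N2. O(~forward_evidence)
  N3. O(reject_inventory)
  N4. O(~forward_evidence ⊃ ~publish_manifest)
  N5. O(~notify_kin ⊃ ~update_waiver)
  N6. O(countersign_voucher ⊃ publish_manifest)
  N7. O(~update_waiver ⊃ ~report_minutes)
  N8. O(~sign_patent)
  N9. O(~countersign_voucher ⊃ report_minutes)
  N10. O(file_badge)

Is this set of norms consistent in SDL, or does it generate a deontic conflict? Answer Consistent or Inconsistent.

Premise 10 states O(file_badge) outright.
Premise 1, O(update_waiver ⊃ ~file_badge), contraposes to O(file_badge ⊃ ~update_waiver); with O(file_badge) we get O(~update_waiver).
Premise 7 is O(~update_waiver ⊃ ~report_minutes); since O(~update_waiver), deontic closure gives O(~report_minutes).
The contrapositive of premise 9 (O(~countersign_voucher ⊃ report_minutes)) is O(~report_minutes ⊃ countersign_voucher), and O(~report_minutes) is already established, so O(countersign_voucher).
Premise 6 is O(countersign_voucher ⊃ publish_manifest); since O(countersign_voucher), deontic closure gives O(publish_manifest).
The contrapositive of premise 4 (O(~forward_evidence ⊃ ~publish_manifest)) is O(publish_manifest ⊃ forward_evidence), and O(publish_manifest) is already established, so O(forward_evidence).
Yet premise 2 states O(~forward_evidence).
We now have both O(forward_evidence) and O(~forward_evidence) — forward_evidence is simultaneously obligatory and forbidden, violating the D-axiom.

Inconsistent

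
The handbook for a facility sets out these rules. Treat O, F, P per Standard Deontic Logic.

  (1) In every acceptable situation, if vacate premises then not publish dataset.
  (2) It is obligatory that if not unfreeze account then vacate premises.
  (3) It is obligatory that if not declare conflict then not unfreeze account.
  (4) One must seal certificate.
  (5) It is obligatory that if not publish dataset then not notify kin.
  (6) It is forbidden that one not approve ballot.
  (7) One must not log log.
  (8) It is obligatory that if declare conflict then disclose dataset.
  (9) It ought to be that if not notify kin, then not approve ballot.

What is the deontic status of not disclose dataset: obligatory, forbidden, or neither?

Forbidden

Premise 6, F(¬approve_ballot), is equivalent to O(approve_ballot).
Premise 9 is O(¬notify_kin → ¬approve_ballot); contrapositively O(approve_ballot → notify_kin). Since O(approve_ballot) holds, K gives O(notify_kin).
Premise 5, O(¬publish_dataset → ¬notify_kin), contraposes to O(notify_kin → publish_dataset); with O(notify_kin) we get O(publish_dataset).
Premise 1 is O(vacate_premises → ¬publish_dataset); contrapositively O(publish_dataset → ¬vacate_premises). Since O(publish_dataset) holds, K gives O(¬vacate_premises).
Premise 2, O(¬unfreeze_account → vacate_premises), contraposes to O(¬vacate_premises → unfreeze_account); with O(¬vacate_premises) we get O(unfreeze_account).
The contrapositive of premise 3 (O(¬declare_conflict → ¬unfreeze_account)) is O(unfreeze_account → declare_conflict), and O(unfreeze_account) is already established, so O(declare_conflict).
From O(declare_conflict) and premise 8, O(declare_conflict → disclose_dataset), we obtain O(disclose_dataset).
Premises 4, 7 do not contribute to this derivation.
Thus O(disclose_dataset), which is F(¬disclose_dataset): ¬disclose_dataset is forbidden.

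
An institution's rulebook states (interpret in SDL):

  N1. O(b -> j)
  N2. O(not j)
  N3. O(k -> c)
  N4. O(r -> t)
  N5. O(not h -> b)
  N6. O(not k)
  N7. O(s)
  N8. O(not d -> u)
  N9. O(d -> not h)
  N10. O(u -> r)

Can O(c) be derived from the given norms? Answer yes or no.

Premise 3 is O(k -> c), but O(k) is not derivable from the premises, so it does not yield O(c).
No other premise forces O(c). An ideal world satisfying every premise can still have c false, so O(c) is not derivable.

No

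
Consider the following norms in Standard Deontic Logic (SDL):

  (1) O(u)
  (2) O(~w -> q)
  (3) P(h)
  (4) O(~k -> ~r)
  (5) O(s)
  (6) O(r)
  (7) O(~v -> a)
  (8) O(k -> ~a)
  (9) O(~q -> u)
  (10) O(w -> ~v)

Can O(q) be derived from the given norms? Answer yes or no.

Premise 6 states O(r) outright.
Premise 4 is O(~k -> ~r); contrapositively O(r -> k). Since O(r) holds, K gives O(k).
Applying K to premise 8 (O(k -> ~a)) and O(k) yields O(~a).
Premise 7 is O(~v -> a); contrapositively O(~a -> v). Since O(~a) holds, K gives O(v).
Premise 10 is O(w -> ~v); contrapositively O(v -> ~w). Since O(v) holds, K gives O(~w).
Premise 2 is O(~w -> q); since O(~w), deontic closure gives O(q).
Premises 1, 3, 5, 9 do not contribute to this derivation.
So O(q) follows.

Yes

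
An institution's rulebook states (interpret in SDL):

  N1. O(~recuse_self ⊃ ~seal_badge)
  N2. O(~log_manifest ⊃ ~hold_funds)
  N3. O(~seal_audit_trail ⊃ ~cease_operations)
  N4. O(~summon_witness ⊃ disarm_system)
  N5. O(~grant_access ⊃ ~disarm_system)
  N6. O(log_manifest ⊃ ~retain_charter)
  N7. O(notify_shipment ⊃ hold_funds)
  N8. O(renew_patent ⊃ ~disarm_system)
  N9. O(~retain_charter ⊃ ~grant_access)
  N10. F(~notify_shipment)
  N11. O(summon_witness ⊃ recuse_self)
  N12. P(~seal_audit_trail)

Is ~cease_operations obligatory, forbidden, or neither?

Neither

Premise 3 is O(~seal_audit_trail ⊃ ~cease_operations), but O(~seal_audit_trail) is not derivable from the premises (the permission P(~seal_audit_trail) asserts only ~O(seal_audit_trail), not O(~seal_audit_trail)), so it does not yield O(~cease_operations).
No premise or chain of K-axiom applications forces O(~cease_operations), and none forces O(cease_operations). So ~cease_operations is neither obligatory nor forbidden under these norms.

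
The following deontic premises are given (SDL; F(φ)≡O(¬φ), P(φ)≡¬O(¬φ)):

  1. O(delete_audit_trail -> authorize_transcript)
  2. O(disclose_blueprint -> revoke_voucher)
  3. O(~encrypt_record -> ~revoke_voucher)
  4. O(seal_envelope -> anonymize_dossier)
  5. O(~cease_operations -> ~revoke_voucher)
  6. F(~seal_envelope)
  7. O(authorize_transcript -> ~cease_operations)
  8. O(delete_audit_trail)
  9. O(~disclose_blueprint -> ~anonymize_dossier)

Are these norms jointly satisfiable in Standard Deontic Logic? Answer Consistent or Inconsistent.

Premise 8 gives O(delete_audit_trail).
Applying K to premise 1 (O(delete_audit_trail -> authorize_transcript)) and O(delete_audit_trail) yields O(authorize_transcript).
From O(authorize_transcript) and premise 7, O(authorize_transcript -> ~cease_operations), we obtain O(~cease_operations).
With premise 5, O(~cease_operations -> ~revoke_voucher), the K-axiom yields O(~revoke_voucher).
The contrapositive of premise 2 (O(disclose_blueprint -> revoke_voucher)) is O(~revoke_voucher -> ~disclose_blueprint), and O(~revoke_voucher) is already established, so O(~disclose_blueprint).
Premise 9 is O(~disclose_blueprint -> ~anonymize_dossier); since O(~disclose_blueprint), deontic closure gives O(~anonymize_dossier).
The contrapositive of premise 4 (O(seal_envelope -> anonymize_dossier)) is O(~anonymize_dossier -> ~seal_envelope), and O(~anonymize_dossier) is already established, so O(~seal_envelope).
However, F(~seal_envelope) at premise 6 amounts to O(seal_envelope).
We now have both O(~seal_envelope) and O(seal_envelope) — seal_envelope is simultaneously obligatory and forbidden, violating the D-axiom.

Inconsistent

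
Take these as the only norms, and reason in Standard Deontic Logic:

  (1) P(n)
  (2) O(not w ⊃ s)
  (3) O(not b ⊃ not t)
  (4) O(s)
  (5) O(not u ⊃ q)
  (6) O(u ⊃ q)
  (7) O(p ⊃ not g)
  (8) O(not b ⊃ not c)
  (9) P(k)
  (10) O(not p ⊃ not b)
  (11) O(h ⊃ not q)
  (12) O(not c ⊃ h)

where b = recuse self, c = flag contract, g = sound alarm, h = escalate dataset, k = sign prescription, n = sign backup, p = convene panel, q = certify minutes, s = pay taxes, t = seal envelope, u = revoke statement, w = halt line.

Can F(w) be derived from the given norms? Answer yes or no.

Premise 2 is O(not w ⊃ s); even if O(s) held, inferring O(not w) would be affirming the consequent — invalid.
No other premise forces O(not w). An ideal world satisfying every premise can still have w true, so F(w) is not derivable.

No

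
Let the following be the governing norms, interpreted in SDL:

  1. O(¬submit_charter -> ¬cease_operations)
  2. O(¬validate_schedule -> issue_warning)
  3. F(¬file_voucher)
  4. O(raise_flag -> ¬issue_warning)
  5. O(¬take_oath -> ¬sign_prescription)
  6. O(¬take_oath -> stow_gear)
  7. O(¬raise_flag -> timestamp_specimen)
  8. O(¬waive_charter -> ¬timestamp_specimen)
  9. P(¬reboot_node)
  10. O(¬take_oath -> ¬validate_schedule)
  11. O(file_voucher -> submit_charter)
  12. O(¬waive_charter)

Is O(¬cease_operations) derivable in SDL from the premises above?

Premise 1 is O(¬submit_charter -> ¬cease_operations), but O(¬submit_charter) is not derivable from the premises, so it does not yield O(¬cease_operations).
No other premise forces O(¬cease_operations). An ideal world satisfying every premise can still have ¬cease_operations false, so O(¬cease_operations) is not derivable.

No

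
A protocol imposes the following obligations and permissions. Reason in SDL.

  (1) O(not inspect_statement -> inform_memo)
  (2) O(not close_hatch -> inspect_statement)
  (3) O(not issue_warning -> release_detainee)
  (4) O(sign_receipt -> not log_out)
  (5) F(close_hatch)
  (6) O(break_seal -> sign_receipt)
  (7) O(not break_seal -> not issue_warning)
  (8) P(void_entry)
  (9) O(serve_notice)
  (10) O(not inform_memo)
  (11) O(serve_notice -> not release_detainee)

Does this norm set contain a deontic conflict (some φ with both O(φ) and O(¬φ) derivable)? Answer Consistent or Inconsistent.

Consistent

Premise 1 is O(not inspect_statement -> inform_memo), but O(not inspect_statement) is not derivable from the premises, so it does not yield O(inform_memo).
So O(inform_memo) is not derivable, and the apparent clash with O(not inform_memo) does not arise.
A world satisfying every obligation exists (e.g. break_seal=true, close_hatch=false, inform_memo=false, inspect_statement=true, issue_warning=true, log_out=false, release_detainee=false, serve_notice=true, sign_receipt=true, void_entry=false); no atom is both obligatory and forbidden, so the set is consistent.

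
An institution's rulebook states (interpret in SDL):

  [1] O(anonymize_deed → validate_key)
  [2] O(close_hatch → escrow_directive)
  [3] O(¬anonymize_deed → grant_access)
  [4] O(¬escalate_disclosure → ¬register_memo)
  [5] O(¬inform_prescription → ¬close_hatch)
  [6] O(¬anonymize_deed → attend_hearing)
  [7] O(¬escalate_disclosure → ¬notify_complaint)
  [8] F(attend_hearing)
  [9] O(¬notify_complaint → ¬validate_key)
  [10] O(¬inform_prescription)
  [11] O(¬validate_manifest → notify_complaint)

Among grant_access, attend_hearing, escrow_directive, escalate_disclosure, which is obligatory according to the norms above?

Premise 8 is F(attend_hearing), i.e. O(¬attend_hearing).
Premise 6, O(¬anonymize_deed → attend_hearing), contraposes to O(¬attend_hearing → anonymize_deed); with O(¬attend_hearing) we get O(anonymize_deed).
Applying K to premise 1 (O(anonymize_deed → validate_key)) and O(anonymize_deed) yields O(validate_key).
Premise 9 is O(¬notify_complaint → ¬validate_key); contrapositively O(validate_key → notify_complaint). Since O(validate_key) holds, K gives O(notify_complaint).
Premise 7, O(¬escalate_disclosure → ¬notify_complaint), contraposes to O(notify_complaint → escalate_disclosure); with O(notify_complaint) we get O(escalate_disclosure).
So O(escalate_disclosure) holds — escalate_disclosure is obligatory. None of the other listed options is made obligatory by any chain of premises.

escalate_disclosure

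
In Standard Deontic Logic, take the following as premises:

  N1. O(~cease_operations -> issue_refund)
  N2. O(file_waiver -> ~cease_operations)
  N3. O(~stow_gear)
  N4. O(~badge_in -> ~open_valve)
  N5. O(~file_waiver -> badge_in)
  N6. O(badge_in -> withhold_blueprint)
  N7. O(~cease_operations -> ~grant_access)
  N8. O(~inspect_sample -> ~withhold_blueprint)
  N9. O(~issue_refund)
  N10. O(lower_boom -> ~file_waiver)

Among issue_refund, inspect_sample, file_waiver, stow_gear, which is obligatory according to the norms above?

Premise 9 gives O(~issue_refund).
Premise 1, O(~cease_operations -> issue_refund), contraposes to O(~issue_refund -> cease_operations); with O(~issue_refund) we get O(cease_operations).
Premise 2 is O(file_waiver -> ~cease_operations); contrapositively O(cease_operations -> ~file_waiver). Since O(cease_operations) holds, K gives O(~file_waiver).
Applying K to premise 5 (O(~file_waiver -> badge_in)) and O(~file_waiver) yields O(badge_in).
Applying K to premise 6 (O(badge_in -> withhold_blueprint)) and O(badge_in) yields O(withhold_blueprint).
Premise 8 is O(~inspect_sample -> ~withhold_blueprint); contrapositively O(withhold_blueprint -> inspect_sample). Since O(withhold_blueprint) holds, K gives O(inspect_sample).
So O(inspect_sample) holds — inspect_sample is obligatory. None of the other listed options is made obligatory by any chain of premises.

inspect_sample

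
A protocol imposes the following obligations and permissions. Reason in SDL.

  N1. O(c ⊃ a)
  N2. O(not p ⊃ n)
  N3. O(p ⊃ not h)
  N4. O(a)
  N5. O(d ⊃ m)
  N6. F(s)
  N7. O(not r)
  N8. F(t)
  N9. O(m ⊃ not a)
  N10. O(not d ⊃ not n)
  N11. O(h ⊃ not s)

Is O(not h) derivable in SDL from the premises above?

From premise 4 we have O(a).
The contrapositive of premise 9 (O(m ⊃ not a)) is O(a ⊃ not m), and O(a) is already established, so O(not m).
Premise 5, O(d ⊃ m), contraposes to O(not m ⊃ not d); with O(not m) we get O(not d).
With premise 10, O(not d ⊃ not n), the K-axiom yields O(not n).
The contrapositive of premise 2 (O(not p ⊃ n)) is O(not n ⊃ p), and O(not n) is already established, so O(p).
From O(p) and premise 3, O(p ⊃ not h), we obtain O(not h).
Premises 1, 6, 7, 8, 11 do not contribute to this derivation.
So O(not h) follows.

Yes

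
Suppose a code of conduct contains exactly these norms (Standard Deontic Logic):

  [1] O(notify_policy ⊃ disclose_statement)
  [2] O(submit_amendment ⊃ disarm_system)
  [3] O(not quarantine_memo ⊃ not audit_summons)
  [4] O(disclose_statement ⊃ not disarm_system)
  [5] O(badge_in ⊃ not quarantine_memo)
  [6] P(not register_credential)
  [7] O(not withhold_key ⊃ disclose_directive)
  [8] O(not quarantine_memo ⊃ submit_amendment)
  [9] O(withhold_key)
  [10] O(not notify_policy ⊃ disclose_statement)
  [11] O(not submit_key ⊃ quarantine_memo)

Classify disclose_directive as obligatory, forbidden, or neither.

Neither

Premise 7 is O(not withhold_key ⊃ disclose_directive), but O(not withhold_key) is not derivable from the premises, so it does not yield O(disclose_directive).
No premise or chain of K-axiom applications forces O(disclose_directive), and none forces O(not disclose_directive). So disclose_directive is neither obligatory nor forbidden under these norms.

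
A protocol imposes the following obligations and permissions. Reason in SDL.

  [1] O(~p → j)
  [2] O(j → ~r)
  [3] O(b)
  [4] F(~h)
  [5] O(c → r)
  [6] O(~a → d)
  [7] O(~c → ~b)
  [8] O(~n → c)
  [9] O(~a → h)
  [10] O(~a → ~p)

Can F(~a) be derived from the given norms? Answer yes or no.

From premise 3 we have O(b).
The contrapositive of premise 7 (O(~c → ~b)) is O(b → c), and O(b) is already established, so O(c).
Premise 5 is O(c → r); since O(c), deontic closure gives O(r).
Premise 2, O(j → ~r), contraposes to O(r → ~j); with O(r) we get O(~j).
Premise 1 is O(~p → j); contrapositively O(~j → p). Since O(~j) holds, K gives O(p).
The contrapositive of premise 10 (O(~a → ~p)) is O(p → a), and O(p) is already established, so O(a).
Premises 4, 6, 8, 9 do not contribute to this derivation.
So O(a) holds, i.e. F(~a). The claim follows.

Yes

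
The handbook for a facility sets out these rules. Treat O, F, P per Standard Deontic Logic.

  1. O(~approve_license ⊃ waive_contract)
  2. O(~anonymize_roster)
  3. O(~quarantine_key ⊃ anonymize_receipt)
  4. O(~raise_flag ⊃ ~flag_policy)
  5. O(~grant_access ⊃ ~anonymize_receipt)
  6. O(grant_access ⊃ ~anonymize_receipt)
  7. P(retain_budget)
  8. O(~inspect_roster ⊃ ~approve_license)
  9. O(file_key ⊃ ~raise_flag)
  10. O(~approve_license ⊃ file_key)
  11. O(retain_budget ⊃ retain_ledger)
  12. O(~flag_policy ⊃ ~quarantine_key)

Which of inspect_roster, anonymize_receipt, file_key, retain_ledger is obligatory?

inspect_roster

By case analysis on ~grant_access: premise 5 gives O(~grant_access ⊃ ~anonymize_receipt) and premise 6 gives O(grant_access ⊃ ~anonymize_receipt), so O(~anonymize_receipt) either way.
The contrapositive of premise 3 (O(~quarantine_key ⊃ anonymize_receipt)) is O(~anonymize_receipt ⊃ quarantine_key), and O(~anonymize_receipt) is already established, so O(quarantine_key).
Premise 12 is O(~flag_policy ⊃ ~quarantine_key); contrapositively O(quarantine_key ⊃ flag_policy). Since O(quarantine_key) holds, K gives O(flag_policy).
Premise 4 is O(~raise_flag ⊃ ~flag_policy); contrapositively O(flag_policy ⊃ raise_flag). Since O(flag_policy) holds, K gives O(raise_flag).
The contrapositive of premise 9 (O(file_key ⊃ ~raise_flag)) is O(raise_flag ⊃ ~file_key), and O(raise_flag) is already established, so O(~file_key).
Premise 10 is O(~approve_license ⊃ file_key); contrapositively O(~file_key ⊃ approve_license). Since O(~file_key) holds, K gives O(approve_license).
Premise 8, O(~inspect_roster ⊃ ~approve_license), contraposes to O(approve_license ⊃ inspect_roster); with O(approve_license) we get O(inspect_roster).
So O(inspect_roster) holds — inspect_roster is obligatory. None of the other listed options is made obligatory by any chain of premises.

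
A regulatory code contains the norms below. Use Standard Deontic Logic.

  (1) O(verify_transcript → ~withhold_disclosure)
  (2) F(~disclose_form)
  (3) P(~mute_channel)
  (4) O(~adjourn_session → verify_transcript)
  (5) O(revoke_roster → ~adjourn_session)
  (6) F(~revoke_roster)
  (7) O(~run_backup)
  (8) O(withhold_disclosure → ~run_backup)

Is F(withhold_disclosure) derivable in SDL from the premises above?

Yes

F(~revoke_roster) at premise 6 means O(revoke_roster).
Premise 5 is O(revoke_roster → ~adjourn_session); since O(revoke_roster), deontic closure gives O(~adjourn_session).
With premise 4, O(~adjourn_session → verify_transcript), the K-axiom yields O(verify_transcript).
From O(verify_transcript) and premise 1, O(verify_transcript → ~withhold_disclosure), we obtain O(~withhold_disclosure).
Premises 2, 3, 7, 8 do not contribute to this derivation.
So O(~withhold_disclosure) holds, i.e. F(withhold_disclosure). The claim follows.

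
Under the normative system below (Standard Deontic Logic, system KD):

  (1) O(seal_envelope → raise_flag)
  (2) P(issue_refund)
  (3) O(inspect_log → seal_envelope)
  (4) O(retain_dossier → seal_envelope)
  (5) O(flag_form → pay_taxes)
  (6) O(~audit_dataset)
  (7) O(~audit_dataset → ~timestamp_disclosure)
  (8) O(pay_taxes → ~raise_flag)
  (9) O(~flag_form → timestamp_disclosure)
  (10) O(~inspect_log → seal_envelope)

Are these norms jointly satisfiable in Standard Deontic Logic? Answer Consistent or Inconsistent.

Inconsistent

Premises 3 and 10 cover both cases: O(inspect_log → seal_envelope) and O(~inspect_log → seal_envelope). Since inspect_log ∨ ~inspect_log is a tautology, O(seal_envelope) follows.
Premise 1 is O(seal_envelope → raise_flag); since O(seal_envelope), deontic closure gives O(raise_flag).
Premise 8 is O(pay_taxes → ~raise_flag); contrapositively O(raise_flag → ~pay_taxes). Since O(raise_flag) holds, K gives O(~pay_taxes).
Premise 5 is O(flag_form → pay_taxes); contrapositively O(~pay_taxes → ~flag_form). Since O(~pay_taxes) holds, K gives O(~flag_form).
With premise 9, O(~flag_form → timestamp_disclosure), the K-axiom yields O(timestamp_disclosure).
The contrapositive of premise 7 (O(~audit_dataset → ~timestamp_disclosure)) is O(timestamp_disclosure → audit_dataset), and O(timestamp_disclosure) is already established, so O(audit_dataset).
But premise 6 directly asserts O(~audit_dataset).
We now have both O(audit_dataset) and O(~audit_dataset) — audit_dataset is simultaneously obligatory and forbidden, violating the D-axiom.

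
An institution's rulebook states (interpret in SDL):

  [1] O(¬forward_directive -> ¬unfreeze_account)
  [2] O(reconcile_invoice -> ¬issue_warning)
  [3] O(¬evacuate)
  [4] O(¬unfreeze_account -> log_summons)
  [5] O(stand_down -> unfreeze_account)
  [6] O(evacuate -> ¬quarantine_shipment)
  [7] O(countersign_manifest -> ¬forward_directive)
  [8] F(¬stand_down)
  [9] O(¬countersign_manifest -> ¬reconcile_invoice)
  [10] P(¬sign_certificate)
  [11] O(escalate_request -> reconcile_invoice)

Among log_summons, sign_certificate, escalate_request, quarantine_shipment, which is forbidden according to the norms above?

escalate_request

F(¬stand_down) at premise 8 means O(stand_down).
Premise 5 is O(stand_down -> unfreeze_account); since O(stand_down), deontic closure gives O(unfreeze_account).
Premise 1 is O(¬forward_directive -> ¬unfreeze_account); contrapositively O(unfreeze_account -> forward_directive). Since O(unfreeze_account) holds, K gives O(forward_directive).
The contrapositive of premise 7 (O(countersign_manifest -> ¬forward_directive)) is O(forward_directive -> ¬countersign_manifest), and O(forward_directive) is already established, so O(¬countersign_manifest).
Premise 9 is O(¬countersign_manifest -> ¬reconcile_invoice); since O(¬countersign_manifest), deontic closure gives O(¬reconcile_invoice).
Premise 11 is O(escalate_request -> reconcile_invoice); contrapositively O(¬reconcile_invoice -> ¬escalate_request). Since O(¬reconcile_invoice) holds, K gives O(¬escalate_request).
So O(¬escalate_request) holds, i.e. escalate_request is forbidden. None of the other listed options is forbidden under the premises.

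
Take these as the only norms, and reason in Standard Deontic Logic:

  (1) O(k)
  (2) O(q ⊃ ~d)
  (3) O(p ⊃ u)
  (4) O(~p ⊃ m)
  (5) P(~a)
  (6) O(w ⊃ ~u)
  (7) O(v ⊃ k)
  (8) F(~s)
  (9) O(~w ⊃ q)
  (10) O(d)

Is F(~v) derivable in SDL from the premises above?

Premise 7 is O(v ⊃ k); even if O(k) held, inferring O(v) would be affirming the consequent — invalid.
No other premise forces O(v). An ideal world satisfying every premise can still have ~v true, so F(~v) is not derivable.

No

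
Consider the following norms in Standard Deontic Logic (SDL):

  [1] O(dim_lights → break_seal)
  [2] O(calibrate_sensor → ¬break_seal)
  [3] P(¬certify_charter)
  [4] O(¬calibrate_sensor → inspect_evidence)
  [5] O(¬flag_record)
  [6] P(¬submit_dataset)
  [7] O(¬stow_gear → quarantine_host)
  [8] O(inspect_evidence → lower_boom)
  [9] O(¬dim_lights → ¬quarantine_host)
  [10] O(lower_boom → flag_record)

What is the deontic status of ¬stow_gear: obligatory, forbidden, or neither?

Forbidden

Premise 5 states O(¬flag_record) outright.
The contrapositive of premise 10 (O(lower_boom → flag_record)) is O(¬flag_record → ¬lower_boom), and O(¬flag_record) is already established, so O(¬lower_boom).
Premise 8 is O(inspect_evidence → lower_boom); contrapositively O(¬lower_boom → ¬inspect_evidence). Since O(¬lower_boom) holds, K gives O(¬inspect_evidence).
Premise 4, O(¬calibrate_sensor → inspect_evidence), contraposes to O(¬inspect_evidence → calibrate_sensor); with O(¬inspect_evidence) we get O(calibrate_sensor).
Applying K to premise 2 (O(calibrate_sensor → ¬break_seal)) and O(calibrate_sensor) yields O(¬break_seal).
The contrapositive of premise 1 (O(dim_lights → break_seal)) is O(¬break_seal → ¬dim_lights), and O(¬break_seal) is already established, so O(¬dim_lights).
From O(¬dim_lights) and premise 9, O(¬dim_lights → ¬quarantine_host), we obtain O(¬quarantine_host).
Premise 7, O(¬stow_gear → quarantine_host), contraposes to O(¬quarantine_host → stow_gear); with O(¬quarantine_host) we get O(stow_gear).
Premises 3, 6 do not contribute to this derivation.
Thus O(stow_gear), which is F(¬stow_gear): ¬stow_gear is forbidden.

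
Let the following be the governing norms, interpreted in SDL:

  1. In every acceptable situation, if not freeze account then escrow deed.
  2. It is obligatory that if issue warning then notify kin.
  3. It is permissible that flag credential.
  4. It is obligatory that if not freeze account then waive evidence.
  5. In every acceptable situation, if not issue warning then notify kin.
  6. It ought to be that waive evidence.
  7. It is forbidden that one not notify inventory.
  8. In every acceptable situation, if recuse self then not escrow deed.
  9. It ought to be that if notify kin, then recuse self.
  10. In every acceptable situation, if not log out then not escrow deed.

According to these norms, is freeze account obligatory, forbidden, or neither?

Obligatory

Premises 5 and 2 cover both cases: O(¬issue_warning → notify_kin) and O(issue_warning → notify_kin). Since ¬issue_warning ∨ issue_warning is a tautology, O(notify_kin) follows.
Premise 9 is O(notify_kin → recuse_self); since O(notify_kin), deontic closure gives O(recuse_self).
From O(recuse_self) and premise 8, O(recuse_self → ¬escrow_deed), we obtain O(¬escrow_deed).
Premise 1 is O(¬freeze_account → escrow_deed); contrapositively O(¬escrow_deed → freeze_account). Since O(¬escrow_deed) holds, K gives O(freeze_account).
Premises 3, 4, 6, 7, 10 do not contribute to this derivation.
Hence freeze_account is obligatory.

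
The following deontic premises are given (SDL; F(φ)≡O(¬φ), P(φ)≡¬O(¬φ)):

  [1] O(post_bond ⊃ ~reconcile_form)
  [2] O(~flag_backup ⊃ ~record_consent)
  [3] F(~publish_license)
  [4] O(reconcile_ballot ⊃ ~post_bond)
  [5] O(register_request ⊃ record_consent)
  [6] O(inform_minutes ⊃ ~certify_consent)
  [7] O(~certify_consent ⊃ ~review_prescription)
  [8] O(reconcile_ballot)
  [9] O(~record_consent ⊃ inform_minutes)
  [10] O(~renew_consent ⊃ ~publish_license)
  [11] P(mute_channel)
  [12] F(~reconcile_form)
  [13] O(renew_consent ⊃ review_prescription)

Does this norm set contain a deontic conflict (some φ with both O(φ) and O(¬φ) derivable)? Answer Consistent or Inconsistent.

Consistent

Premise 1 is O(post_bond ⊃ ~reconcile_form), but O(post_bond) is not derivable from the premises, so it does not yield O(~reconcile_form).
So O(~reconcile_form) is not derivable, and the apparent clash with O(reconcile_form) does not arise.
A world satisfying every obligation exists (e.g. certify_consent=true, flag_backup=true, inform_minutes=false, mute_channel=false, post_bond=false, publish_license=true, reconcile_ballot=true, reconcile_form=true, record_consent=true, register_request=false, renew_consent=true, review_prescription=true); no atom is both obligatory and forbidden, so the set is consistent.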